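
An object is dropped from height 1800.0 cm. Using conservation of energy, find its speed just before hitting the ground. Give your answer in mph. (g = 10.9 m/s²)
mgh = ½mv² → v = √(2gh) = √(2×10.9×18) = 19.81 m/s = 44.31 mph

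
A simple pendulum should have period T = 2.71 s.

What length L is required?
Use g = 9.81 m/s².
T = 2π√(L/g) → L = g(T/2π)² = 9.81×(2.71/2π)² = 1.825 m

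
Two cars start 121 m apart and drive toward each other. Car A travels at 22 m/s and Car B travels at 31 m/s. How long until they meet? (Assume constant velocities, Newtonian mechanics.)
Combined speed: v_combined = 22 + 31 = 53 m/s
Time to meet: t = d/53 = 121/53 = 2.28 s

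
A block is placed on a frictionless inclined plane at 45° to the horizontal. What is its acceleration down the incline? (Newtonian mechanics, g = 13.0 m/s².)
a = g sin(θ) = 13.0 × sin(45°) = 13.0 × 0.7071 = 9.19 m/s²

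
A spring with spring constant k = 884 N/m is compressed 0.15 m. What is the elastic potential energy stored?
PE = ½kx² = ½×884×0.15² = 9.945 J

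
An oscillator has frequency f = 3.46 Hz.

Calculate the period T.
T = 1/f = 1/3.46 = 0.289 s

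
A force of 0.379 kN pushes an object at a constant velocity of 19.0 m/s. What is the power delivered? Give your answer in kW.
P = Fv = 379 N × 19 m/s = 7201 W = 7.201 kW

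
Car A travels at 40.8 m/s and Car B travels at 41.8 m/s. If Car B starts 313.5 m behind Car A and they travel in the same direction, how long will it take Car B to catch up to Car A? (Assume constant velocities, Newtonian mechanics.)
Relative speed: v_rel = 41.8 - 40.8 = 1 m/s
Time to catch: t = d₀/v_rel = 313.5/1 = 313.5 s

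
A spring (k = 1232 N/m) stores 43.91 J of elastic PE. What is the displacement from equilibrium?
PE = ½kx² → x = √(2PE/k) = √(2×43.91/1232) = 0.267 m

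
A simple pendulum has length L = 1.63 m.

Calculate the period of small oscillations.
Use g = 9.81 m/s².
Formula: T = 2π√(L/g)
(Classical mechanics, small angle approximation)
T = 2π√(L/g) = 2π√(1.63/9.81) = 2.561 s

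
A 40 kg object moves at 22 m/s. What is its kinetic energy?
KE = ½mv² = ½×40×22² = 9680.0 J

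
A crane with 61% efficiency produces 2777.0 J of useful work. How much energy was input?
W_in = W_out/η = 2777.0/0.61 = 4552.5 J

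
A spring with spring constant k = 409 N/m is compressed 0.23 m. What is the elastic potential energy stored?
PE = ½kx² = ½×409×0.23² = 10.82 J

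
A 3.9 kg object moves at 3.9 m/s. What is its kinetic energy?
KE = ½mv² = ½×3.9×3.9² = 29.6595 J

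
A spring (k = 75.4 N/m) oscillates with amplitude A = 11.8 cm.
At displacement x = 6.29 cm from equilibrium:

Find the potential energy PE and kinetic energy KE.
E_total = ½kA² = ½×75.4×(0.118)² = 0.5249 J
PE = ½kx² = ½×75.4×(0.0629)² = 0.1492 J
KE = E_total − PE = 0.3758 J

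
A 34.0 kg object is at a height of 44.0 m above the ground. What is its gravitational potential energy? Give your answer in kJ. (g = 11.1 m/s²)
PE = mgh = 34 kg × 11.1 m/s² × 44 m = 1.661e+04 J = 16.61 kJ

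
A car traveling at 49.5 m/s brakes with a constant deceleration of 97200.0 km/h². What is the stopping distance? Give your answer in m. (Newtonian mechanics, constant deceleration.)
d = v₀² / (2a) (with unit conversion) = 163.3 m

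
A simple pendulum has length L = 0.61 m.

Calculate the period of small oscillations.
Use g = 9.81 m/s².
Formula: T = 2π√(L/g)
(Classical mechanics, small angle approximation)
T = 2π√(L/g) = 2π√(0.61/9.81) = 1.567 s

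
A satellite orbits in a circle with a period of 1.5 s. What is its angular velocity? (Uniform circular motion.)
ω = 2π/T = 2π/1.5 = 4.1888 rad/s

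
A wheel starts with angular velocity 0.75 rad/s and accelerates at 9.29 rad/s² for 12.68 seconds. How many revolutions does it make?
θ = ω₀t + ½αt² = 0.75×12.68 + ½×9.29×12.68² = 756.34 rad
Revolutions = θ/(2π) = 756.34/(2π) = 120.38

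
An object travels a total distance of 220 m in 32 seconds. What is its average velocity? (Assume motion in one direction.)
v_avg = Δd / Δt = 220 / 32 = 6.88 m/s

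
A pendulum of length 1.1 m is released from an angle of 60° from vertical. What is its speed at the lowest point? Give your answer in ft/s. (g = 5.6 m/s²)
h = L(1 − cosθ) = 1.1×(1 − cos60°) = 0.55 m
v = √(2gh) = √(2×5.6×0.55) = 2.482 m/s = 8.143 ft/s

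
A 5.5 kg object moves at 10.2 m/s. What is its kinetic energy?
KE = ½mv² = ½×5.5×10.2² = 286.11 J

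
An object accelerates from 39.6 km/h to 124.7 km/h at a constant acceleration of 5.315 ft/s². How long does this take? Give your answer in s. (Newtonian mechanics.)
t = (v - v₀)/a (with unit conversion) = 14.59 s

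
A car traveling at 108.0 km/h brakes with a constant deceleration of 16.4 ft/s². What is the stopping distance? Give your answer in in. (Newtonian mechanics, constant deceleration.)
d = v₀² / (2a) (with unit conversion) = 3544.0 in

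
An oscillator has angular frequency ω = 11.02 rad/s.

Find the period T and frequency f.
T = 2π/ω = 2π/11.02 = 0.5702 s; f = ω/2π = 1.754 Hz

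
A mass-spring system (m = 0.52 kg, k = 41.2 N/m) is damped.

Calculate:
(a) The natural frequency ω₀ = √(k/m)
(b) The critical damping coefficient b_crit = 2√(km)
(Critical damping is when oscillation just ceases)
ω₀ = √(k/m) = √(41.2/0.52) = 8.901 rad/s
b_crit = 2√(km) = 2√(41.2×0.52) = 9.257 kg/s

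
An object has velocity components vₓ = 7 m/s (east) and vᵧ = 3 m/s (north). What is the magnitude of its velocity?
|v| = √(vₓ² + vᵧ²) = √(7² + 3²) = √(58) = 7.62 m/s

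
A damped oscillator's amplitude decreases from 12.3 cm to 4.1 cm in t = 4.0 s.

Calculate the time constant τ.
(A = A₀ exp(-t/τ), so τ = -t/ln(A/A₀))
A/A₀ = 4.1/12.3 = 0.3333; ln(A/A₀) = -1.099
τ = −t/ln(A/A₀) = −4.0/-1.099 = 3.641 s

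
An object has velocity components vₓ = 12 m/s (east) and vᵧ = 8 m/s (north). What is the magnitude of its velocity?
|v| = √(vₓ² + vᵧ²) = √(12² + 8²) = √(208) = 14.42 m/s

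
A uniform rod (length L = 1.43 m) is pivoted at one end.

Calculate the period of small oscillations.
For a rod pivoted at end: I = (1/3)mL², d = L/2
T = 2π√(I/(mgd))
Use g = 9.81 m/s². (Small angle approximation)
I/m = (1/3)L² = 0.6816 m²; d = L/2 = 0.715 m
T = 2π√(I/(mgd)) = 2π√(0.6816/(9.81×0.715)) = 1.959 s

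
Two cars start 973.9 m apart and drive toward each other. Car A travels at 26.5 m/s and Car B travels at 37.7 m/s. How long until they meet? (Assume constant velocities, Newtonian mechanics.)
Combined speed: v_combined = 26.5 + 37.7 = 64.2 m/s
Time to meet: t = d/64.2 = 973.9/64.2 = 15.17 s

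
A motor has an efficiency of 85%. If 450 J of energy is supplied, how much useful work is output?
W_out = η × W_in = 0.85 × 450 = 382.5 J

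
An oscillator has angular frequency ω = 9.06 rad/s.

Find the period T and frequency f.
T = 2π/ω = 2π/9.06 = 0.6935 s; f = ω/2π = 1.442 Hz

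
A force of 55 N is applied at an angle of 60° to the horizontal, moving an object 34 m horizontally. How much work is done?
W = Fd cosθ = 55×34×cos(60°) = 935.0 J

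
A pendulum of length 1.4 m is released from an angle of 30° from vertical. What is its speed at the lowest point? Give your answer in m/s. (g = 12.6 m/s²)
h = L(1 − cosθ) = 1.4×(1 − cos30°) = 0.1876 m
v = √(2gh) = √(2×12.6×0.1876) = 2.174 m/s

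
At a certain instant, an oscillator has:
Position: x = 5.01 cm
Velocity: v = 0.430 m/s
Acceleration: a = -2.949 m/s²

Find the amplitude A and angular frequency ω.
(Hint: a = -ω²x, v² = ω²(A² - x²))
a = −ω²x → ω = √(|a|/x) = √(2.949/0.0501) = 7.672 rad/s
v² = ω²(A² − x²) → A = √(x² + v²/ω²) = √(0.0501² + 0.43²/7.672²) = 0.07517 m = 7.517 cm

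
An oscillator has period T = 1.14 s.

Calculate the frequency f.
f = 1/T = 1/1.14 = 0.8772 Hz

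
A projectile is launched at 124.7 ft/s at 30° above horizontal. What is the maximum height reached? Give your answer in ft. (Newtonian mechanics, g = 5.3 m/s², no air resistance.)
H = v₀²sin²(θ)/(2g) (with unit conversion) = 111.8 ft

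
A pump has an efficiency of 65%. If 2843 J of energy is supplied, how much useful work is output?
W_out = η × W_in = 0.65 × 2843 = 1848.0 J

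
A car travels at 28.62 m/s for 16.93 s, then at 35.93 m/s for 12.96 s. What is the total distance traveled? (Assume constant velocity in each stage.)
d₁ = v₁t₁ = 28.62 × 16.93 = 484.537 m
d₂ = v₂t₂ = 35.93 × 12.96 = 465.653 m
d_total = 484.537 + 465.653 = 950.19 m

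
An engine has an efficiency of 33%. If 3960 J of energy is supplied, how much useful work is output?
W_out = η × W_in = 0.33 × 3960 = 1306.8 J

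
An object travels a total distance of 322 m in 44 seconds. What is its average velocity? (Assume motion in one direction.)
v_avg = Δd / Δt = 322 / 44 = 7.32 m/s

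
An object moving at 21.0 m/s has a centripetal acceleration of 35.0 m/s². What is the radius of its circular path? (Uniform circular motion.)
r = v²/a_c = 21.0²/35.0 = 12.6 m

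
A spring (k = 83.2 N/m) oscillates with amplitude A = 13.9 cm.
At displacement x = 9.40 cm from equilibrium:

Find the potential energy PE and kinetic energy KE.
E_total = ½kA² = ½×83.2×(0.139)² = 0.8038 J
PE = ½kx² = ½×83.2×(0.094)² = 0.3676 J
KE = E_total − PE = 0.4362 J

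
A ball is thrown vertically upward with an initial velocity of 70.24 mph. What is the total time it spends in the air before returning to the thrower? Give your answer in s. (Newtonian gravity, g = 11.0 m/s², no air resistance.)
t_total = 2v₀/g (with unit conversion) = 5.709 s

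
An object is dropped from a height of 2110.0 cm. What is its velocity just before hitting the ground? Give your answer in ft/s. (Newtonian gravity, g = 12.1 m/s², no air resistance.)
v = √(2gh) (with unit conversion) = 74.14 ft/s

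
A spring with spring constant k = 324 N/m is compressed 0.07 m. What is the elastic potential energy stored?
PE = ½kx² = ½×324×0.07² = 0.7938 J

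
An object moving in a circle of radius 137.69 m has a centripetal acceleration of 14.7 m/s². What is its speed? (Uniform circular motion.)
v = √(a_c × r) = √(14.7 × 137.69) = 44.99 m/s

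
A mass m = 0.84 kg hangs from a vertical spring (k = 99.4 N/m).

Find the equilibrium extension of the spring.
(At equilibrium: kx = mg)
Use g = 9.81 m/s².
x_eq = mg/k = 0.84×9.81/99.4 = 0.0829 m = 8.29 cm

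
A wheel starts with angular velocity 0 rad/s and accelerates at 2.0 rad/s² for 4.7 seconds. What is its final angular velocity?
ω = ω₀ + αt = 0 + 2.0 × 4.7 = 9.4 rad/s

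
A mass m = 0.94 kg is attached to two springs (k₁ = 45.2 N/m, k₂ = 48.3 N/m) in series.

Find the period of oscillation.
k_eq = k₁k₂/(k₁+k₂) = 23.35 N/m
T = 2π√(m/k_eq) = 2π√(0.94/23.35) = 1.261 s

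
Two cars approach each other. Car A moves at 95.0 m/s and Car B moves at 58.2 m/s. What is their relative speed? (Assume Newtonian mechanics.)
v_rel = v_A + v_B = 95.0 + 58.2 = 153.2 m/s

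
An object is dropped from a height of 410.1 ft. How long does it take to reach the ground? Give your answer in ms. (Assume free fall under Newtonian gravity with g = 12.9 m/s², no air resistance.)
t = √(2h/g) (with unit conversion) = 4402.0 ms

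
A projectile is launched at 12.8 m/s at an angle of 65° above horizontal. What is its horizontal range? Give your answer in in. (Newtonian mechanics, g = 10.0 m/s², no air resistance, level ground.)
R = v₀² sin(2θ) / g (with unit conversion) = 494.1 in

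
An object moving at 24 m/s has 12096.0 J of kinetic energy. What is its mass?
KE = ½mv² → m = 2KE/v² = 2×12096.0/24² = 42.0 kg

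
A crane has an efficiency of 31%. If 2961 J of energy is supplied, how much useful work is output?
W_out = η × W_in = 0.31 × 2961 = 917.91 J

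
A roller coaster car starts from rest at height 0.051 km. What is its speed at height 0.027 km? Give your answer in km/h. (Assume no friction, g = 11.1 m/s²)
mgh₁ = ½mv₂² + mgh₂ → v₂ = √(2g(h₁−h₂)) = √(2×11.1×(51−27)) = 23.08 m/s = 83.1 km/h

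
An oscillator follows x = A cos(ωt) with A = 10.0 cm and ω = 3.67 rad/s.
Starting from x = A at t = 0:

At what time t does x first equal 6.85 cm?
cos(ωt) = x/A = 6.85/10.0 = 0.685
ωt = arccos(0.685) = 0.8162 rad
t = 0.8162/3.67 = 0.2224 s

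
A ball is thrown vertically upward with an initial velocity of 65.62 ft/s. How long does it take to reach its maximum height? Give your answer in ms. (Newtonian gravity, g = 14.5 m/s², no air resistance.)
t_up = v₀/g (with unit conversion) = 1379.0 ms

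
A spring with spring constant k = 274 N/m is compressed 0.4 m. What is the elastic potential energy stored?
PE = ½kx² = ½×274×0.4² = 21.92 J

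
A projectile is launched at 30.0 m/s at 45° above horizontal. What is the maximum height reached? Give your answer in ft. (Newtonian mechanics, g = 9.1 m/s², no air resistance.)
H = v₀²sin²(θ)/(2g) (with unit conversion) = 81.12 ft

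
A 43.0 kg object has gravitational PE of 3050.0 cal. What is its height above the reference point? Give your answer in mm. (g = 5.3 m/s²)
PE = mgh → h = PE/(mg) = 1.276e+04 J / (43 kg × 5.3 m/s²) = 55.99 m = 55990.0 mm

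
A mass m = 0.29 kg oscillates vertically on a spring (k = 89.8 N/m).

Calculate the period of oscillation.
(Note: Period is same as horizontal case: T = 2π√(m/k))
T = 2π√(m/k) = 2π√(0.29/89.8) = 0.3571 s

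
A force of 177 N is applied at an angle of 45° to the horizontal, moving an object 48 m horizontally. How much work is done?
W = Fd cosθ = 177×48×cos(45°) = 6007.6 J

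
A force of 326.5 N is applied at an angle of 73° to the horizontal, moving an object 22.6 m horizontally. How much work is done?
W = Fd cosθ = 326.5×22.6×cos(73°) = 2157.4 J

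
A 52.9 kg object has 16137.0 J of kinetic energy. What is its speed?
KE = ½mv² → v = √(2KE/m) = √(2×16137.0/52.9) = 24.7 m/s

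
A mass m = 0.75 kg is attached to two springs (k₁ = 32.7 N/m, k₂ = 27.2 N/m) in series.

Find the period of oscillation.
k_eq = k₁k₂/(k₁+k₂) = 14.85 N/m
T = 2π√(m/k_eq) = 2π√(0.75/14.85) = 1.412 s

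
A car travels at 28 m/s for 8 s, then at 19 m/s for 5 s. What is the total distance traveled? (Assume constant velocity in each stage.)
d₁ = v₁t₁ = 28 × 8 = 224 m
d₂ = v₂t₂ = 19 × 5 = 95 m
d_total = 224 + 95 = 319 m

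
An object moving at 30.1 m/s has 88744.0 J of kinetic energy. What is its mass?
KE = ½mv² → m = 2KE/v² = 2×88744.0/30.1² = 195.9 kg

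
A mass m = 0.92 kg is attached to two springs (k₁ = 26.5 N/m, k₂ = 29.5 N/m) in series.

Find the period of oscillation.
k_eq = k₁k₂/(k₁+k₂) = 13.96 N/m
T = 2π√(m/k_eq) = 2π√(0.92/13.96) = 1.613 s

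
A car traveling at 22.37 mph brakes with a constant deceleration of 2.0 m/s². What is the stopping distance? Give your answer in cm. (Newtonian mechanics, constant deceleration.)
d = v₀² / (2a) (with unit conversion) = 2500.0 cm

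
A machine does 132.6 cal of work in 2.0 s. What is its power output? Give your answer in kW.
P = W/t = 554.8 J / 2 s = 277.4 W = 0.2774 kW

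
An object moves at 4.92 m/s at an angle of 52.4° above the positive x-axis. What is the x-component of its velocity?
vₓ = v cos(θ) = 4.92 × cos(52.4°) = 3.0 m/s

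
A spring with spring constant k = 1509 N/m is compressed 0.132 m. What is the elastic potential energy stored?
PE = ½kx² = ½×1509×0.132² = 13.15 J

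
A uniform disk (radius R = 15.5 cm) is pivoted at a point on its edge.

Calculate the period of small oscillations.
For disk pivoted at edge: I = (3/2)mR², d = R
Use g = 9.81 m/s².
I/m = (3/2)R² = 0.03604 m²; d = R = 0.155 m
T = 2π√((3/2)R²/(gR)) = 2π√(3R/(2g)) = 0.9673 s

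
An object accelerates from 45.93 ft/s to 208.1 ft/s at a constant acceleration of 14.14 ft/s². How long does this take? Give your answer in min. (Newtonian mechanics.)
t = (v - v₀)/a (with unit conversion) = 0.1911 min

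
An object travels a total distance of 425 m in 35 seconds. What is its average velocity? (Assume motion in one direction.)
v_avg = Δd / Δt = 425 / 35 = 12.14 m/s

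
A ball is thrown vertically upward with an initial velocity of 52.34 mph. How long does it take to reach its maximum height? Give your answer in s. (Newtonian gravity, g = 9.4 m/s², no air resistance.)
t_up = v₀/g (with unit conversion) = 2.489 s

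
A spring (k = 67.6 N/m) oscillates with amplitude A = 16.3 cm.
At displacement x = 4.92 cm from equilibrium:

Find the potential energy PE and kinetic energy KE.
E_total = ½kA² = ½×67.6×(0.163)² = 0.898 J
PE = ½kx² = ½×67.6×(0.0492)² = 0.08182 J
KE = E_total − PE = 0.8162 J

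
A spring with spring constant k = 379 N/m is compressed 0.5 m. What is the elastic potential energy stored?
PE = ½kx² = ½×379×0.5² = 47.38 J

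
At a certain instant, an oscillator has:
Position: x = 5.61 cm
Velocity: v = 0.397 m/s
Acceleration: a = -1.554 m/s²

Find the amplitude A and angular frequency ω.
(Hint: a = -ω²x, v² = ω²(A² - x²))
a = −ω²x → ω = √(|a|/x) = √(1.554/0.0561) = 5.263 rad/s
v² = ω²(A² − x²) → A = √(x² + v²/ω²) = √(0.0561² + 0.397²/5.263²) = 0.09401 m = 9.401 cm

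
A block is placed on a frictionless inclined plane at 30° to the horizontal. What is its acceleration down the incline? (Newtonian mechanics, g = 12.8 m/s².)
a = g sin(θ) = 12.8 × sin(30°) = 12.8 × 0.5 = 6.4 m/s²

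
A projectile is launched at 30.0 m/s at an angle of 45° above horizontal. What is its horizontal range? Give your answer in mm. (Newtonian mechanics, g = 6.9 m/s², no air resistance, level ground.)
R = v₀² sin(2θ) / g (with unit conversion) = 130400.0 mm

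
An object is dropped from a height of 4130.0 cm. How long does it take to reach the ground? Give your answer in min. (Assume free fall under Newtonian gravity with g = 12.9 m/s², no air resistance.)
t = √(2h/g) (with unit conversion) = 0.04217 min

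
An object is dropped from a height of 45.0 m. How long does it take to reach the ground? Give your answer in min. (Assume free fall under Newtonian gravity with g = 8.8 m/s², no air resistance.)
t = √(2h/g) (with unit conversion) = 0.0533 min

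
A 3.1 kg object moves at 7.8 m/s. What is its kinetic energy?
KE = ½mv² = ½×3.1×7.8² = 94.302 J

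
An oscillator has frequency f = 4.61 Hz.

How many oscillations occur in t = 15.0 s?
n = f×t = 4.61×15.0 = 69.15 oscillations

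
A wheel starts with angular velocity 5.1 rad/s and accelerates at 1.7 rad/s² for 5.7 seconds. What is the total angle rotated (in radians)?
θ = ω₀t + ½αt² = 5.1×5.7 + ½×1.7×5.7² = 56.69 rad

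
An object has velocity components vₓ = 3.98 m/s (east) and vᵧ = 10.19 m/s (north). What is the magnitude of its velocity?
|v| = √(vₓ² + vᵧ²) = √(3.98² + 10.19²) = √(119.676) = 10.94 m/s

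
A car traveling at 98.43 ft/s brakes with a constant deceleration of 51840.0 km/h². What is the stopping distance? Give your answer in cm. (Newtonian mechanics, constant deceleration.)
d = v₀² / (2a) (with unit conversion) = 11250.0 cm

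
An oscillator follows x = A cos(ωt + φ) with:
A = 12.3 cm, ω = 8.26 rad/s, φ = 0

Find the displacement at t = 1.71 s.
x = A cos(ωt + φ) = 12.3×cos(8.26×1.71 + 0) = 0.1546 cm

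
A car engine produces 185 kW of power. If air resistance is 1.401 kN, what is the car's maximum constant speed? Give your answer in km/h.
P = Fv → v = P/F = 185000 W / 1401 N = 132 m/s = 475.4 km/h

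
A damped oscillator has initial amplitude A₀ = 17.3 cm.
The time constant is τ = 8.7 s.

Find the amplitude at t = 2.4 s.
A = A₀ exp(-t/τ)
A = A₀ exp(−t/τ) = 17.3×exp(−2.4/8.7) = 13.13 cm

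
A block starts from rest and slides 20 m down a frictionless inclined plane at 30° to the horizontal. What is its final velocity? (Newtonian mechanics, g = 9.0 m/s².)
a = g sin(θ) = 9.0 × sin(30°) = 4.5 m/s²
v = √(2ad) = √(2 × 4.5 × 20) = 13.42 m/s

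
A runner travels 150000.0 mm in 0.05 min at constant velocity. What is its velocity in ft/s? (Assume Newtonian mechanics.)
v = d/t (with unit conversion) = 164.0 ft/s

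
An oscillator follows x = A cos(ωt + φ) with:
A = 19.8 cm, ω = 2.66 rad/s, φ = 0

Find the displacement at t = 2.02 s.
x = A cos(ωt + φ) = 19.8×cos(2.66×2.02 + 0) = 12.15 cm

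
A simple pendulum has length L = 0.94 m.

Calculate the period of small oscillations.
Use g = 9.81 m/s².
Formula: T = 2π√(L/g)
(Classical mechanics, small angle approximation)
T = 2π√(L/g) = 2π√(0.94/9.81) = 1.945 s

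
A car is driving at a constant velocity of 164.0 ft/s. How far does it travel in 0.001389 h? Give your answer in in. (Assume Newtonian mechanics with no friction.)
d = vt (with unit conversion) = 9841.0 in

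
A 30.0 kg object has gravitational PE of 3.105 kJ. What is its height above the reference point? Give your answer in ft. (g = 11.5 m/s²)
PE = mgh → h = PE/(mg) = 3105 J / (30 kg × 11.5 m/s²) = 9 m = 29.53 ft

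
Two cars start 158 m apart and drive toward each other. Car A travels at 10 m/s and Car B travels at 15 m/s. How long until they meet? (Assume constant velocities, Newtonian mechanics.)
Combined speed: v_combined = 10 + 15 = 25 m/s
Time to meet: t = d/25 = 158/25 = 6.32 s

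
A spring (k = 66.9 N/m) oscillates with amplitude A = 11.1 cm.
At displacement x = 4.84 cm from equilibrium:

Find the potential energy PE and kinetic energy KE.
E_total = ½kA² = ½×66.9×(0.111)² = 0.4121 J
PE = ½kx² = ½×66.9×(0.0484)² = 0.07836 J
KE = E_total − PE = 0.3338 J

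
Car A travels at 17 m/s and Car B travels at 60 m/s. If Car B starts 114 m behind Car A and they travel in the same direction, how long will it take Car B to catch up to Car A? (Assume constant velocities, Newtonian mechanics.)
Relative speed: v_rel = 60 - 17 = 43 m/s
Time to catch: t = d₀/v_rel = 114/43 = 2.65 s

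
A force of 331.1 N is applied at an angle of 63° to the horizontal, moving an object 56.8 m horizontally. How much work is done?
W = Fd cosθ = 331.1×56.8×cos(63°) = 8538.0 J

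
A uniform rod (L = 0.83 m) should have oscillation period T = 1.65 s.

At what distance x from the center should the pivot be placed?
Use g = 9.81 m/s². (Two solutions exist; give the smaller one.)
T = 2π√((L²/12 + x²)/(gx)). Let c = T²g/(4π²) = 0.6765.
x² − cx + L²/12 = 0 → x = (c − √(c² − L²/3))/2 = 0.09949 m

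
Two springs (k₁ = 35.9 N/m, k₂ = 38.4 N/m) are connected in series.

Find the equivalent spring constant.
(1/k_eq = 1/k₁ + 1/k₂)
1/k_eq = 1/35.9 + 1/38.4 = 0.053897; k_eq = 18.55 N/m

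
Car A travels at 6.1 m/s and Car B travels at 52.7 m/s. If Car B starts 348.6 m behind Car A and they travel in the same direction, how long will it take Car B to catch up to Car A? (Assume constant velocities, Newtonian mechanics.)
Relative speed: v_rel = 52.7 - 6.1 = 46.6 m/s
Time to catch: t = d₀/v_rel = 348.6/46.6 = 7.48 s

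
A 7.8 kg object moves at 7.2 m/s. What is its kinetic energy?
KE = ½mv² = ½×7.8×7.2² = 202.176 J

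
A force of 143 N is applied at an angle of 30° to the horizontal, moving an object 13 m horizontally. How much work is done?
W = Fd cosθ = 143×13×cos(30°) = 1609.9 J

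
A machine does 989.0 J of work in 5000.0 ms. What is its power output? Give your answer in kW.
P = W/t = 989 J / 5 s = 197.8 W = 0.1978 kW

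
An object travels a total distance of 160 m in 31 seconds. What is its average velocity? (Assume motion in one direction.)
v_avg = Δd / Δt = 160 / 31 = 5.16 m/s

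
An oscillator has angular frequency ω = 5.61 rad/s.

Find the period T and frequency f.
T = 2π/ω = 2π/5.61 = 1.12 s; f = ω/2π = 0.8929 Hz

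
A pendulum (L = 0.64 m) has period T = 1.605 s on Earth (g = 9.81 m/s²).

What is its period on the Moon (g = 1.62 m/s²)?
T = 2π√(L/g), so T_moon/T_earth = √(g_earth/g_moon)
T_moon = 2π√(0.64/1.62) = 3.949 s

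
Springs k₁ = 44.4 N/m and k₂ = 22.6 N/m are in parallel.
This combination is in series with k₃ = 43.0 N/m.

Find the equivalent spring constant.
k₁₂ = k₁ + k₂ = 67 N/m (parallel)
1/k_eq = 1/k₁₂ + 1/k₃ → k_eq = 26.19 N/m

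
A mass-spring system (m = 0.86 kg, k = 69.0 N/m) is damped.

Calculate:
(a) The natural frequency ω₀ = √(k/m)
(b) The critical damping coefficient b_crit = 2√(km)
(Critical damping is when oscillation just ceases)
ω₀ = √(k/m) = √(69.0/0.86) = 8.957 rad/s
b_crit = 2√(km) = 2√(69.0×0.86) = 15.41 kg/s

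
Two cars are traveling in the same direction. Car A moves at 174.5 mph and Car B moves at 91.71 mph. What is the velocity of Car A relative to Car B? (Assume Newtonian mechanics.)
v_rel = v_A - v_B = 174.5 - 91.71 = 82.79 mph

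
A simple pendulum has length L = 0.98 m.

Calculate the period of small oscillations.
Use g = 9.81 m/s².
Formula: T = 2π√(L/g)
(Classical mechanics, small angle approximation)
T = 2π√(L/g) = 2π√(0.98/9.81) = 1.986 s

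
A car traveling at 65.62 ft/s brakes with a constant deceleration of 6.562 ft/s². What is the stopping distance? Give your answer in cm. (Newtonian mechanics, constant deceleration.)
d = v₀² / (2a) (with unit conversion) = 10000.0 cm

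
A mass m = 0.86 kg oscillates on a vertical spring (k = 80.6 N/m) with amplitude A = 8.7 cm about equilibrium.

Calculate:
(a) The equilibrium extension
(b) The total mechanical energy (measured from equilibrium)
x_eq = mg/k = 0.86×9.81/80.6 = 0.1047 m = 10.47 cm
E = ½kA² = ½×80.6×(0.087)² = 0.305 J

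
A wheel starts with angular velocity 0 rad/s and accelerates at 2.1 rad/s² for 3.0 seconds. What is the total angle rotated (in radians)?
θ = ω₀t + ½αt² = 0×3.0 + ½×2.1×3.0² = 9.45 rad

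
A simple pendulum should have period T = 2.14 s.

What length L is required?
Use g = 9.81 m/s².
T = 2π√(L/g) → L = g(T/2π)² = 9.81×(2.14/2π)² = 1.138 m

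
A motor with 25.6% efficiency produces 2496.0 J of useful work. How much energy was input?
W_in = W_out/η = 2496.0/0.256 = 9750.0 J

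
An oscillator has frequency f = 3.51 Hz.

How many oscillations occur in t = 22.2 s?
n = f×t = 3.51×22.2 = 77.92 oscillations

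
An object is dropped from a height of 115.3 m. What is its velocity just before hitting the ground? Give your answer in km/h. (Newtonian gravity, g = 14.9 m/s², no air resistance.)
v = √(2gh) (with unit conversion) = 211.0 km/h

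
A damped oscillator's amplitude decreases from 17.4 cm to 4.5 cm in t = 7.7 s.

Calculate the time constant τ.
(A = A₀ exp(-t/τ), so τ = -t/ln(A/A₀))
A/A₀ = 4.5/17.4 = 0.2586; ln(A/A₀) = -1.352
τ = −t/ln(A/A₀) = −7.7/-1.352 = 5.694 s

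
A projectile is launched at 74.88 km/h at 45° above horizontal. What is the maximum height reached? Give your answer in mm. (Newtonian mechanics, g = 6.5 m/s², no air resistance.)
H = v₀²sin²(θ)/(2g) (with unit conversion) = 16640.0 mm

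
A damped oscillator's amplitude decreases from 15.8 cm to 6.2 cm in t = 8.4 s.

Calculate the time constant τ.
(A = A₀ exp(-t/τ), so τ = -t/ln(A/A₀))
A/A₀ = 6.2/15.8 = 0.3924; ln(A/A₀) = -0.9355
τ = −t/ln(A/A₀) = −8.4/-0.9355 = 8.98 s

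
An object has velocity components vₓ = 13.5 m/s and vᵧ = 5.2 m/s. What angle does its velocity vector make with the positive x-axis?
θ = arctan(vᵧ/vₓ) = arctan(5.2/13.5) = 21.07°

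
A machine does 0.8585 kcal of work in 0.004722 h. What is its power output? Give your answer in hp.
P = W/t = 3592 J / 17 s = 211.3 W = 0.2834 hp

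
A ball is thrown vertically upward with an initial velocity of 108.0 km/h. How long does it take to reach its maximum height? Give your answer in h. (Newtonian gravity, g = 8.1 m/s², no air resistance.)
t_up = v₀/g (with unit conversion) = 0.001029 h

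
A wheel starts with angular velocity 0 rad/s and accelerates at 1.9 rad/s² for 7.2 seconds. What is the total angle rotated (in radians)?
θ = ω₀t + ½αt² = 0×7.2 + ½×1.9×7.2² = 49.25 rad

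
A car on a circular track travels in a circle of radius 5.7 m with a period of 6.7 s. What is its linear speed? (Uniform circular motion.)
v = 2πr/T = 2π×5.7/6.7 = 5.35 m/s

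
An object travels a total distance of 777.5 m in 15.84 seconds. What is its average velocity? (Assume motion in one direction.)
v_avg = Δd / Δt = 777.5 / 15.84 = 49.08 m/s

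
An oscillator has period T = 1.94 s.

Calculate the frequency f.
f = 1/T = 1/1.94 = 0.5155 Hz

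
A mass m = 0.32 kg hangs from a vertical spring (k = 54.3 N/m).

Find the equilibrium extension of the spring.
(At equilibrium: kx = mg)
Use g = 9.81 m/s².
x_eq = mg/k = 0.32×9.81/54.3 = 0.05781 m = 5.781 cm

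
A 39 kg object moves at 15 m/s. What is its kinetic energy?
KE = ½mv² = ½×39×15² = 4387.5 J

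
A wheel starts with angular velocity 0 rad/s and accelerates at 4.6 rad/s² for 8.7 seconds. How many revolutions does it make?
θ = ω₀t + ½αt² = 0×8.7 + ½×4.6×8.7² = 174.09 rad
Revolutions = θ/(2π) = 174.09/(2π) = 27.71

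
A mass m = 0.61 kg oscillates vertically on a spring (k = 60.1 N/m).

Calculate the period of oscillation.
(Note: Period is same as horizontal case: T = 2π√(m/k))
T = 2π√(m/k) = 2π√(0.61/60.1) = 0.633 s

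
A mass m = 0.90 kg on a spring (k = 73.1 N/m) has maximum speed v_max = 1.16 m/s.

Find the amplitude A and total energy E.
½mv²_max = ½kA² → A = v_max√(m/k) = 1.16×√(0.9/73.1) = 0.1287 m = 12.87 cm
E = ½mv²_max = ½×0.9×1.16² = 0.6055 J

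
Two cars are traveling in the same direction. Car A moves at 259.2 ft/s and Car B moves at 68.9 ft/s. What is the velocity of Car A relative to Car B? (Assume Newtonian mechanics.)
v_rel = v_A - v_B = 259.2 - 68.9 = 190.3 ft/s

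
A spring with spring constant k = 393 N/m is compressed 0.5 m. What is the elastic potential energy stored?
PE = ½kx² = ½×393×0.5² = 49.12 J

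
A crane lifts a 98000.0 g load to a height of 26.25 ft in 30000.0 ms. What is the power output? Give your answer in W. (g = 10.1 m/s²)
W = mgh = 98×10.1×8.001 = 7919 J
P = W/t = 7919/30 = 264 W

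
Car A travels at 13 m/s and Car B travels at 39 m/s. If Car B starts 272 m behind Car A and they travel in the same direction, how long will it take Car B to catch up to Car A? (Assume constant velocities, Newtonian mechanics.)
Relative speed: v_rel = 39 - 13 = 26 m/s
Time to catch: t = d₀/v_rel = 272/26 = 10.46 s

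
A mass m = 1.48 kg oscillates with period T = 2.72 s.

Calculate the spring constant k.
T = 2π√(m/k) → k = m(2π/T)² = 1.48×(2π/2.72)² = 7.897 N/m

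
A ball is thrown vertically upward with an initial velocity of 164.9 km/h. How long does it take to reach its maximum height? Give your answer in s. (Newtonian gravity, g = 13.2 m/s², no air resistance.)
t_up = v₀/g (with unit conversion) = 3.47 s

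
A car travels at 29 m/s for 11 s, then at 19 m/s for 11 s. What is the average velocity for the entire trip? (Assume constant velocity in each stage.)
d₁ = v₁t₁ = 29 × 11 = 319 m
d₂ = v₂t₂ = 19 × 11 = 209 m
d_total = 528 m, t_total = 22 s
v_avg = d_total/t_total = 528/22 = 24.0 m/s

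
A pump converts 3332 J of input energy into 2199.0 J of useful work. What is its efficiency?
η = W_out/W_in = 2199.0/3332 = 0.66 = 66.0%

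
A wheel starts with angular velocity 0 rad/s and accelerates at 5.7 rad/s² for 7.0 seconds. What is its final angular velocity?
ω = ω₀ + αt = 0 + 5.7 × 7.0 = 39.9 rad/s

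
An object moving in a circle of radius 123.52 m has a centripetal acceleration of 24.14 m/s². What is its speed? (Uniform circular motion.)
v = √(a_c × r) = √(24.14 × 123.52) = 54.61 m/s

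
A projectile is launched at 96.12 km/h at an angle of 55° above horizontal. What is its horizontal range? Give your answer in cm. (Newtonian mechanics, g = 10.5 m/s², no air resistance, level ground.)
R = v₀² sin(2θ) / g (with unit conversion) = 6380.0 cm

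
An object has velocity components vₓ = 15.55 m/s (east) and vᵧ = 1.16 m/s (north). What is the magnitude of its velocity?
|v| = √(vₓ² + vᵧ²) = √(15.55² + 1.16²) = √(243.148) = 15.59 m/s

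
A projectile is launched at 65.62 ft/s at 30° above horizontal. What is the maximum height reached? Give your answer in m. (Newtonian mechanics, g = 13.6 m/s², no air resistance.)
H = v₀²sin²(θ)/(2g) (with unit conversion) = 3.677 m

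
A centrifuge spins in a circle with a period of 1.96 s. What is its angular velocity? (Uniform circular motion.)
ω = 2π/T = 2π/1.96 = 3.2057 rad/s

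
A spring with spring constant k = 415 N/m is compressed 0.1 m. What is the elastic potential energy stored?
PE = ½kx² = ½×415×0.1² = 2.075 J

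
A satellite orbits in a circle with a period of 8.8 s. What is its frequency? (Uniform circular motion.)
f = 1/T = 1/8.8 = 0.1136 Hz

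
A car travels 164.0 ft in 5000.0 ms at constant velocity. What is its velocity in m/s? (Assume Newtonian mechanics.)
v = d/t (with unit conversion) = 9.997 m/s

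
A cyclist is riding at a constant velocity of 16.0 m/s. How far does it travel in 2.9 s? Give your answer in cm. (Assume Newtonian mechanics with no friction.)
d = vt (with unit conversion) = 4640.0 cm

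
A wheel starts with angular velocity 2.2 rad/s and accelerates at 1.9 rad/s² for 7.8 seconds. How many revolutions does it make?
θ = ω₀t + ½αt² = 2.2×7.8 + ½×1.9×7.8² = 74.96 rad
Revolutions = θ/(2π) = 74.96/(2π) = 11.93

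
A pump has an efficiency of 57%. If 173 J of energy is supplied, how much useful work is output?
W_out = η × W_in = 0.57 × 173 = 98.61 J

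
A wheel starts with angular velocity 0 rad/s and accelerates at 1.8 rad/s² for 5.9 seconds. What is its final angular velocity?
ω = ω₀ + αt = 0 + 1.8 × 5.9 = 10.62 rad/s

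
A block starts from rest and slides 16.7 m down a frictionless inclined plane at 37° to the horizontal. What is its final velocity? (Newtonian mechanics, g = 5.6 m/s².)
a = g sin(θ) = 5.6 × sin(37°) = 3.37 m/s²
v = √(2ad) = √(2 × 3.37 × 16.7) = 10.61 m/s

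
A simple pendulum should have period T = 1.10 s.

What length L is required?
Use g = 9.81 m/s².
T = 2π√(L/g) → L = g(T/2π)² = 9.81×(1.1/2π)² = 0.3007 m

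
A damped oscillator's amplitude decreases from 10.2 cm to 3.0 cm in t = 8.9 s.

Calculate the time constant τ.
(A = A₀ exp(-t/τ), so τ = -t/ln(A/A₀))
A/A₀ = 3.0/10.2 = 0.2941; ln(A/A₀) = -1.224
τ = −t/ln(A/A₀) = −8.9/-1.224 = 7.273 s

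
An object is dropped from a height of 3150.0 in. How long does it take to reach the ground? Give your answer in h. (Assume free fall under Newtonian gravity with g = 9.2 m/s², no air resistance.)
t = √(2h/g) (with unit conversion) = 0.001158 h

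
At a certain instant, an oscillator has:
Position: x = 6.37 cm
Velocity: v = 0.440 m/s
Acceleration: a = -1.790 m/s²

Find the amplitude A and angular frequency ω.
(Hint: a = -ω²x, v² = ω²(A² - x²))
a = −ω²x → ω = √(|a|/x) = √(1.79/0.0637) = 5.301 rad/s
v² = ω²(A² − x²) → A = √(x² + v²/ω²) = √(0.0637² + 0.44²/5.301²) = 0.1046 m = 10.46 cm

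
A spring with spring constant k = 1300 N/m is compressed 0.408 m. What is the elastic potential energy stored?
PE = ½kx² = ½×1300×0.408² = 108.2 J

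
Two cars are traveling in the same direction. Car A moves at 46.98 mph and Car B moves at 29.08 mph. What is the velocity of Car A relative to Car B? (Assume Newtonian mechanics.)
v_rel = v_A - v_B = 46.98 - 29.08 = 17.9 mph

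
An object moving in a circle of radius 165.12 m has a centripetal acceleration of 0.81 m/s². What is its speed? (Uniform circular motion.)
v = √(a_c × r) = √(0.81 × 165.12) = 11.56 m/s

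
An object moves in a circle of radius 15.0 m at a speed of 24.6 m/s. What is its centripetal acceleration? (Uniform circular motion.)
a_c = v²/r = 24.6²/15.0 = 605.16/15.0 = 40.34 m/s²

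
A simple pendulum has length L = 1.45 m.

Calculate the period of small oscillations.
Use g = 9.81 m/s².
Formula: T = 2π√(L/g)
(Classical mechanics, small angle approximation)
T = 2π√(L/g) = 2π√(1.45/9.81) = 2.416 s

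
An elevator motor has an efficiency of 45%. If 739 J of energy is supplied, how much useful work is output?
W_out = η × W_in = 0.45 × 739 = 332.55 J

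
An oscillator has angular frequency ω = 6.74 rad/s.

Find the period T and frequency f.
T = 2π/ω = 2π/6.74 = 0.9322 s; f = ω/2π = 1.073 Hz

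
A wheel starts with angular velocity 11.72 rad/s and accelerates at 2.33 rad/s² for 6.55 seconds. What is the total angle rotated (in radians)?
θ = ω₀t + ½αt² = 11.72×6.55 + ½×2.33×6.55² = 126.75 rad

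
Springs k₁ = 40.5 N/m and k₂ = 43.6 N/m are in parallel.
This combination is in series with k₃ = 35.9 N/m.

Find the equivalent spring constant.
k₁₂ = k₁ + k₂ = 84.1 N/m (parallel)
1/k_eq = 1/k₁₂ + 1/k₃ → k_eq = 25.16 N/m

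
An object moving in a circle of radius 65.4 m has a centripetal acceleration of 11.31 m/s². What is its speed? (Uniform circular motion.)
v = √(a_c × r) = √(11.31 × 65.4) = 27.2 m/s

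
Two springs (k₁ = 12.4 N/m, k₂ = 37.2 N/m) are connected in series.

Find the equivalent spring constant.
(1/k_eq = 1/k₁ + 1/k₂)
1/k_eq = 1/12.4 + 1/37.2 = 0.10753; k_eq = 9.3 N/m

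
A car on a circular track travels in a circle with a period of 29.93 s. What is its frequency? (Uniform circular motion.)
f = 1/T = 1/29.93 = 0.0334 Hz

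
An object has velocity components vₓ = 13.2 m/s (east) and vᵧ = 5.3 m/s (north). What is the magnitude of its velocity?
|v| = √(vₓ² + vᵧ²) = √(13.2² + 5.3²) = √(202.33) = 14.22 m/s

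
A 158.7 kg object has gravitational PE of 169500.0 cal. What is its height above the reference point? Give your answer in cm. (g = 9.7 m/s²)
PE = mgh → h = PE/(mg) = 7.092e+05 J / (158.7 kg × 9.7 m/s²) = 460.7 m = 46070.0 cm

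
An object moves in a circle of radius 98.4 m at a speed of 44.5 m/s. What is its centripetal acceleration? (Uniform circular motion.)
a_c = v²/r = 44.5²/98.4 = 1980.25/98.4 = 20.12 m/s²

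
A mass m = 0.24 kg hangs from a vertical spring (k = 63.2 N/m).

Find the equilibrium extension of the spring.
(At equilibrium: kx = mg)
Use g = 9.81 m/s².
x_eq = mg/k = 0.24×9.81/63.2 = 0.03725 m = 3.725 cm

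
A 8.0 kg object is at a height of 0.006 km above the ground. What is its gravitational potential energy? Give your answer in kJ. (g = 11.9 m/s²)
PE = mgh = 8 kg × 11.9 m/s² × 6 m = 571.2 J = 0.5712 kJ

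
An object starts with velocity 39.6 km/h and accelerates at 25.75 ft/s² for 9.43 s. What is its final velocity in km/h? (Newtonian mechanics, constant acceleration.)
v = v₀ + at (with unit conversion) = 306.0 km/h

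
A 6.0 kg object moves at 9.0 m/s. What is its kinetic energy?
KE = ½mv² = ½×6.0×9.0² = 243.0 J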